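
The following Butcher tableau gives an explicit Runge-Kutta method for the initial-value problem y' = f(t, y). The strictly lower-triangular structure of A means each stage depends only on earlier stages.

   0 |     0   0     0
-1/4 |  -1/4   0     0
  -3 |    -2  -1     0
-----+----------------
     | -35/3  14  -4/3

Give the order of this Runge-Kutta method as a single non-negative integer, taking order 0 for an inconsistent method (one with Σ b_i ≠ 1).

b = (-35/3, 14, -4/3)
c = (0, -1/4, -3)
Ac = (0, 0, 1/4)
Σ b_i: (-35/3)·1 + 14·1 + (-4/3)·1 = 1 ✓
b·c: 14·(-1/4) + (-4/3)·(-3) = 1/2 ✓
b·c²: 14·1/16 + (-4/3)·9 = -89/8 ≠ 1/3 ⇒ order 2.
b·Ac: (-4/3)·1/4 = -1/3 ≠ 1/6

2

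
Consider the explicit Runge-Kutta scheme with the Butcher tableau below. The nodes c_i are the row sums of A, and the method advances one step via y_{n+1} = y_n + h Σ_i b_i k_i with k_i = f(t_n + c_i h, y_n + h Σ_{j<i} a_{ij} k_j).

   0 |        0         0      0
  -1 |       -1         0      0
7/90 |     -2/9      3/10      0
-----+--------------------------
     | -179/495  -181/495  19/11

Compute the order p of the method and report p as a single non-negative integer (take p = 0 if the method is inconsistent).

b = (-179/495, -181/495, 19/11)
c = (0, -1, 7/90)
Ac = (0, 0, -3/10)
Σ b_i: (-179/495)·1 + (-181/495)·1 + 19/11·1 = 1 ✓
b·c: (-181/495)·(-1) + 19/11·7/90 = 1/2 ✓
b·c²: (-181/495)·1 + 19/11·49/8100 = -31649/89100 ≠ 1/3 ⇒ order 2.
b·Ac: 19/11·(-3/10) = -57/110 ≠ 1/6

2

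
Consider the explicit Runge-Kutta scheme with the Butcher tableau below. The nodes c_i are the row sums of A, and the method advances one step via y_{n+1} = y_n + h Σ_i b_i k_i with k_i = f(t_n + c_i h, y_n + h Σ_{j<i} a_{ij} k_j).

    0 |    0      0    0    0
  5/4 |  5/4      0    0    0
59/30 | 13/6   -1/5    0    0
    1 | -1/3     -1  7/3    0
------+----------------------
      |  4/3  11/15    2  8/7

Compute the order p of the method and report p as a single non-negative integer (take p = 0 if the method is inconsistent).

b = (4/3, 11/15, 2, 8/7)
c = (0, 5/4, 59/30, 1)
Ac = (0, 0, -1/4, 601/180)
Σ b_i: 4/3·1 + 11/15·1 + 2·1 + 8/7·1 = 547/105 ≠ 1 ⇒ order 0.

0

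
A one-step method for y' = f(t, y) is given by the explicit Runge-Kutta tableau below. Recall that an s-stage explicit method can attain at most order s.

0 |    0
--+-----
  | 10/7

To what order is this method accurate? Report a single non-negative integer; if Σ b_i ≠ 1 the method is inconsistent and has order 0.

0

b = (10/7)
c = (0)
Σ b_i: 10/7·1 = 10/7 ≠ 1 ⇒ order 0.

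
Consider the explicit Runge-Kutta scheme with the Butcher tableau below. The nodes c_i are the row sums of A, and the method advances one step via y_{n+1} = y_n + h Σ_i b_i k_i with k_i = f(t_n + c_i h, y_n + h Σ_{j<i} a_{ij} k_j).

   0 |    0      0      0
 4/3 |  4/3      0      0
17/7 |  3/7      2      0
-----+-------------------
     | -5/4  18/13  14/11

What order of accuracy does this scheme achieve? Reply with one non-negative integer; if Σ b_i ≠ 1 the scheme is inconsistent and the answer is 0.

b = (-5/4, 18/13, 14/11)
c = (0, 4/3, 17/7)
Ac = (0, 0, 8/3)
Σ b_i: (-5/4)·1 + 18/13·1 + 14/11·1 = 805/572 ≠ 1 ⇒ order 0.

0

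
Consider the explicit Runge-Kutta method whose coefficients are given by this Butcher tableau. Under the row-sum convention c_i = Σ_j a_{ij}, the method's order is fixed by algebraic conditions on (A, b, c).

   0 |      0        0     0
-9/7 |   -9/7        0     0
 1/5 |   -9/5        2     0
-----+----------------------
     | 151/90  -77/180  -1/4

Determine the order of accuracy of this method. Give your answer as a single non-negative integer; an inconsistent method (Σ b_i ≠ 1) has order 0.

b = (151/90, -77/180, -1/4)
c = (0, -9/7, 1/5)
Ac = (0, 0, -18/7)
Σ b_i: 151/90·1 + (-77/180)·1 + (-1/4)·1 = 1 ✓
b·c: (-77/180)·(-9/7) + (-1/4)·1/5 = 1/2 ✓
b·c²: (-77/180)·81/49 + (-1/4)·1/25 = -251/350 ≠ 1/3 ⇒ order 2.
b·Ac: (-1/4)·(-18/7) = 9/14 ≠ 1/6

2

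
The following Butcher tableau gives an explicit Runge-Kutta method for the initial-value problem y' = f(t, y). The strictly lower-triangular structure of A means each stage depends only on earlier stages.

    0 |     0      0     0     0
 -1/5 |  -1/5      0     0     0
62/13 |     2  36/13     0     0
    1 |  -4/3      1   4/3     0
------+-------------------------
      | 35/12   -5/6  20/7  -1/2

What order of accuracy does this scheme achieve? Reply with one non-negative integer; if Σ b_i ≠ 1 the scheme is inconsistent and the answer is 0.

b = (35/12, -5/6, 20/7, -1/2)
c = (0, -1/5, 62/13, 1)
Ac = (0, 0, -36/65, 1201/195)
Σ b_i: 35/12·1 + (-5/6)·1 + 20/7·1 + (-1/2)·1 = 373/84 ≠ 1 ⇒ order 0.

0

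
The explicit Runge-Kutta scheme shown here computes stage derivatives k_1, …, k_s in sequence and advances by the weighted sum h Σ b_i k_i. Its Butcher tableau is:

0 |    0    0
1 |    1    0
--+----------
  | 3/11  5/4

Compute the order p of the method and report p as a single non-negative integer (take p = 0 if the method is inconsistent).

b = (3/11, 5/4)
c = (0, 1)
Σ b_i: 3/11·1 + 5/4·1 = 67/44 ≠ 1 ⇒ order 0.

0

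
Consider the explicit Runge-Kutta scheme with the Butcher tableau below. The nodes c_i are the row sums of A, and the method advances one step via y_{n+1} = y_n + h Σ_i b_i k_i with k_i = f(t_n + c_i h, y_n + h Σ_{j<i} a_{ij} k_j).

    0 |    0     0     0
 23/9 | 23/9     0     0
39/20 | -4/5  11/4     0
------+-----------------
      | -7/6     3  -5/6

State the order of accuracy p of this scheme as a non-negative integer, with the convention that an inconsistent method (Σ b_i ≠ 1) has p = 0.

b = (-7/6, 3, -5/6)
c = (0, 23/9, 39/20)
Ac = (0, 0, 253/36)
Σ b_i: (-7/6)·1 + 3·1 + (-5/6)·1 = 1 ✓
b·c: 3·23/9 + (-5/6)·39/20 = 145/24 ≠ 1/2 ⇒ order 1.

1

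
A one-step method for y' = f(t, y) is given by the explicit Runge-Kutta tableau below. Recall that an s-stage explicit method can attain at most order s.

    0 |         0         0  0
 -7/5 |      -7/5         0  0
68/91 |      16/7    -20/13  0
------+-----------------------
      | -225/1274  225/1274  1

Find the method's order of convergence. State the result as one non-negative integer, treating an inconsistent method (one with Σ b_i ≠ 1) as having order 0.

b = (-225/1274, 225/1274, 1)
c = (0, -7/5, 68/91)
Ac = (0, 0, 28/13)
Σ b_i: (-225/1274)·1 + 225/1274·1 + 1·1 = 1 ✓
b·c: 225/1274·(-7/5) + 1·68/91 = 1/2 ✓
b·c²: 225/1274·49/25 + 1·4624/8281 = 14981/16562 ≠ 1/3 ⇒ order 2.
b·Ac: 1·28/13 = 28/13 ≠ 1/6

2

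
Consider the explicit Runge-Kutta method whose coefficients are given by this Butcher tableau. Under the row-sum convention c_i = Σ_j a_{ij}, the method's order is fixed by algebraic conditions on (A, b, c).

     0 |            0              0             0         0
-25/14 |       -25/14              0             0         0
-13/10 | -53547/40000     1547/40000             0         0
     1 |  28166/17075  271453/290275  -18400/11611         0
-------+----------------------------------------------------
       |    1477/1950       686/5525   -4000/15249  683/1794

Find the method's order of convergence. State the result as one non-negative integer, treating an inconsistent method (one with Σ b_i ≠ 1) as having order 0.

b = (1477/1950, 686/5525, -4000/15249, 683/1794)
c = (0, -25/14, -13/10, 1)
Ac = (0, 0, -221/3200, 533/1366)
Σ b_i: 1477/1950·1 + 686/5525·1 + (-4000/15249)·1 + 683/1794·1 = 1 ✓
b·c: 686/5525·(-25/14) + (-4000/15249)·(-13/10) + 683/1794·1 = 1/2 ✓
b·c²: 686/5525·625/196 + (-4000/15249)·169/100 + 683/1794·1 = 1/3 ✓
b·Ac: (-4000/15249)·(-221/3200) + 683/1794·533/1366 = 1/6 ✓
b·c³: 686/5525·(-15625/2744) + (-4000/15249)·(-2197/1000) + 683/1794·1 = 1/4 ✓
b·(c∘Ac): (-4000/15249)·2873/32000 + 683/1794·533/1366 = 1/8 ✓
b·Ac²: (-4000/15249)·221/1792 + 683/1794·5811/19124 = 1/12 ✓
b·A²c: 683/1794·299/2732 = 1/24 ✓; 4 stages ⇒ order 4.

4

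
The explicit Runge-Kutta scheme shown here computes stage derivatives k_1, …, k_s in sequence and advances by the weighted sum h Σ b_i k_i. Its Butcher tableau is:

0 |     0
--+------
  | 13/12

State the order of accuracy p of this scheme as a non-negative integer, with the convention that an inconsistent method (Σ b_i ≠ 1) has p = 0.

0

b = (13/12)
c = (0)
Σ b_i: 13/12·1 = 13/12 ≠ 1 ⇒ order 0.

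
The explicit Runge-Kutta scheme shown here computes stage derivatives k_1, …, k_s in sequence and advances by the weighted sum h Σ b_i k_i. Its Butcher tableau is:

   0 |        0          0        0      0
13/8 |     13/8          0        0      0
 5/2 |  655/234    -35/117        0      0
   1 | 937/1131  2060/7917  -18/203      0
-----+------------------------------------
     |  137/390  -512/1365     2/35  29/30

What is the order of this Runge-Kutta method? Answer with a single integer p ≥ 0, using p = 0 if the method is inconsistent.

b = (137/390, -512/1365, 2/35, 29/30)
c = (0, 13/8, 5/2, 1)
Ac = (0, 0, -35/72, 35/174)
Σ b_i: 137/390·1 + (-512/1365)·1 + 2/35·1 + 29/30·1 = 1 ✓
b·c: (-512/1365)·13/8 + 2/35·5/2 + 29/30·1 = 1/2 ✓
b·c²: (-512/1365)·169/64 + 2/35·25/4 + 29/30·1 = 1/3 ✓
b·Ac: 2/35·(-35/72) + 29/30·35/174 = 1/6 ✓
b·c³: (-512/1365)·2197/512 + 2/35·125/8 + 29/30·1 = 1/4 ✓
b·(c∘Ac): 2/35·(-175/144) + 29/30·35/174 = 1/8 ✓
b·Ac²: 2/35·(-455/576) + 29/30·185/1392 = 1/12 ✓
b·A²c: 29/30·5/116 = 1/24 ✓; 4 stages ⇒ order 4.

4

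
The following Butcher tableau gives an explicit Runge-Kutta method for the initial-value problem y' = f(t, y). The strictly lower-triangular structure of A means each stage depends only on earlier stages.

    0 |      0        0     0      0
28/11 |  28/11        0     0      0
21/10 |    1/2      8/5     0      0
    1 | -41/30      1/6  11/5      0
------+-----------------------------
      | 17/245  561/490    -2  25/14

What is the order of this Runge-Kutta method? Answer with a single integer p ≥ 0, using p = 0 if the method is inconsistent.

b = (17/245, 561/490, -2, 25/14)
c = (0, 28/11, 21/10, 1)
Ac = (0, 0, 224/55, 8323/1650)
Σ b_i: 17/245·1 + 561/490·1 + (-2)·1 + 25/14·1 = 1 ✓
b·c: 561/490·28/11 + (-2)·21/10 + 25/14·1 = 1/2 ✓
b·c²: 561/490·784/121 + (-2)·441/100 + 25/14·1 = 739/1925 ≠ 1/3 ⇒ order 2.
b·Ac: (-2)·224/55 + 25/14·8323/1650 = 569/660 ≠ 1/6

2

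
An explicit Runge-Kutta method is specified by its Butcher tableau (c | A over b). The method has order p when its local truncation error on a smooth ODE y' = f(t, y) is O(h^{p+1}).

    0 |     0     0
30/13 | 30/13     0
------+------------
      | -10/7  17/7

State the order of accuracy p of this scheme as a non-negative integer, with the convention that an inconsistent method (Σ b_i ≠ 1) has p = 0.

b = (-10/7, 17/7)
c = (0, 30/13)
Σ b_i: (-10/7)·1 + 17/7·1 = 1 ✓
b·c: 17/7·30/13 = 510/91 ≠ 1/2 ⇒ order 1.

1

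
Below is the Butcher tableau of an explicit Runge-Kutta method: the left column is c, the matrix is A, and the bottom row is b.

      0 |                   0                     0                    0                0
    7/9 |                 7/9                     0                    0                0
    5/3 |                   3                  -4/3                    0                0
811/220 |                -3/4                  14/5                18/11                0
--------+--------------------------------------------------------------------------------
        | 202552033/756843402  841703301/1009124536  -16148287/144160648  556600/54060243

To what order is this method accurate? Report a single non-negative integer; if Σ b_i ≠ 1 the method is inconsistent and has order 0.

b = (202552033/756843402, 841703301/1009124536, -16148287/144160648, 556600/54060243)
c = (0, 7/9, 5/3, 811/220)
Ac = (0, 0, -28/27, 2428/495)
Σ b_i: 202552033/756843402·1 + 841703301/1009124536·1 + (-16148287/144160648)·1 + 556600/54060243·1 = 1 ✓
b·c: 841703301/1009124536·7/9 + (-16148287/144160648)·5/3 + 556600/54060243·811/220 = 1/2 ✓
b·c²: 841703301/1009124536·49/81 + (-16148287/144160648)·25/9 + 556600/54060243·657721/48400 = 1/3 ✓
b·Ac: (-16148287/144160648)·(-28/27) + 556600/54060243·2428/495 = 1/6 ✓
b·c³: 841703301/1009124536·343/729 + (-16148287/144160648)·125/27 + 556600/54060243·533411731/10648000 = 250233642931/642235686840 ≠ 1/4 ⇒ order 3.
b·(c∘Ac): (-16148287/144160648)·(-140/81) + 556600/54060243·492277/27225 = 1108663853/2919253122 ≠ 1/8
b·Ac²: (-16148287/144160648)·(-196/243) + 556600/54060243·27796/4455 = 150428567/973084374 ≠ 1/12
b·A²c: 556600/54060243·(-56/33) = -2833600/162180729 ≠ 1/24

3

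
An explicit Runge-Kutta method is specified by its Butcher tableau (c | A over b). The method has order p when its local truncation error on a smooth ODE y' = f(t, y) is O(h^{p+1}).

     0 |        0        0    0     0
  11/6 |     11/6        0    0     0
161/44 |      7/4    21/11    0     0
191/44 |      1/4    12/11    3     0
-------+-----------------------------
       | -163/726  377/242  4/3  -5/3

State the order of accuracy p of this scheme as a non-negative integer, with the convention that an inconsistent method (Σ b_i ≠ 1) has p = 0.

2

b = (-163/726, 377/242, 4/3, -5/3)
c = (0, 11/6, 161/44, 191/44)
Ac = (0, 0, 7/2, 571/44)
Σ b_i: (-163/726)·1 + 377/242·1 + 4/3·1 + (-5/3)·1 = 1 ✓
b·c: 377/242·11/6 + 4/3·161/44 + (-5/3)·191/44 = 1/2 ✓
b·c²: 377/242·121/36 + 4/3·25921/1936 + (-5/3)·36481/1936 = -144929/17424 ≠ 1/3 ⇒ order 2.
b·Ac: 4/3·7/2 + (-5/3)·571/44 = -2239/132 ≠ 1/6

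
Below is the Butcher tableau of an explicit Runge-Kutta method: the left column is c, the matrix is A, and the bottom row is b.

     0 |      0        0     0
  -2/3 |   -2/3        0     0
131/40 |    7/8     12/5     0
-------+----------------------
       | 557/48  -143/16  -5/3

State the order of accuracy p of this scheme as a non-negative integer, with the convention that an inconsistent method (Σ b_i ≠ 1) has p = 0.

2

b = (557/48, -143/16, -5/3)
c = (0, -2/3, 131/40)
Ac = (0, 0, -8/5)
Σ b_i: 557/48·1 + (-143/16)·1 + (-5/3)·1 = 1 ✓
b·c: (-143/16)·(-2/3) + (-5/3)·131/40 = 1/2 ✓
b·c²: (-143/16)·4/9 + (-5/3)·17161/1600 = -62923/2880 ≠ 1/3 ⇒ order 2.
b·Ac: (-5/3)·(-8/5) = 8/3 ≠ 1/6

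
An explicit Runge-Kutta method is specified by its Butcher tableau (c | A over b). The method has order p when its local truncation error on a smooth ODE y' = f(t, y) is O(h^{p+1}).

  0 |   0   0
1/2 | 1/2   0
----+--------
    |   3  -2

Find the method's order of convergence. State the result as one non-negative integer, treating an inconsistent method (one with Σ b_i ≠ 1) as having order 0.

1

b = (3, -2)
c = (0, 1/2)
Σ b_i: 3·1 + (-2)·1 = 1 ✓
b·c: (-2)·1/2 = -1 ≠ 1/2 ⇒ order 1.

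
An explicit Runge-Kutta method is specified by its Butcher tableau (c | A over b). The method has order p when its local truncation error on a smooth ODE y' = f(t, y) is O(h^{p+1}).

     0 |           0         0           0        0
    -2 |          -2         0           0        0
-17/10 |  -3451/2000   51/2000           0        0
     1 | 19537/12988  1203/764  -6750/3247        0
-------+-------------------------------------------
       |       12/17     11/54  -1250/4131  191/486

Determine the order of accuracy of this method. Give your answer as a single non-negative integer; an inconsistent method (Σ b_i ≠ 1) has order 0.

b = (12/17, 11/54, -1250/4131, 191/486)
c = (0, -2, -17/10, 1)
Ac = (0, 0, -51/1000, 147/382)
Σ b_i: 12/17·1 + 11/54·1 + (-1250/4131)·1 + 191/486·1 = 1 ✓
b·c: 11/54·(-2) + (-1250/4131)·(-17/10) + 191/486·1 = 1/2 ✓
b·c²: 11/54·4 + (-1250/4131)·289/100 + 191/486·1 = 1/3 ✓
b·Ac: (-1250/4131)·(-51/1000) + 191/486·147/382 = 1/6 ✓
b·c³: 11/54·(-8) + (-1250/4131)·(-4913/1000) + 191/486·1 = 1/4 ✓
b·(c∘Ac): (-1250/4131)·867/10000 + 191/486·147/382 = 1/8 ✓
b·Ac²: (-1250/4131)·51/500 + 191/486·111/382 = 1/12 ✓
b·A²c: 191/486·81/764 = 1/24 ✓; 4 stages ⇒ order 4.

4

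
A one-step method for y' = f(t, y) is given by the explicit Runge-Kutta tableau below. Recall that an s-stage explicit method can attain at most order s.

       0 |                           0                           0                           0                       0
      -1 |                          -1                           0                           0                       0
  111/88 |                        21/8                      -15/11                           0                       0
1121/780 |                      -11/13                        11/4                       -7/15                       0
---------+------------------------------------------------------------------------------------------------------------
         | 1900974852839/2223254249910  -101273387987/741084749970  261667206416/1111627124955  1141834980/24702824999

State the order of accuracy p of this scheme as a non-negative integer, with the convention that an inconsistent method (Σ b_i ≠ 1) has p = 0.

b = (1900974852839/2223254249910, -101273387987/741084749970, 261667206416/1111627124955, 1141834980/24702824999)
c = (0, -1, 111/88, 1121/780)
Ac = (0, 0, 15/11, -1469/440)
Σ b_i: 1900974852839/2223254249910·1 + (-101273387987/741084749970)·1 + 261667206416/1111627124955·1 + 1141834980/24702824999·1 = 1 ✓
b·c: (-101273387987/741084749970)·(-1) + 261667206416/1111627124955·111/88 + 1141834980/24702824999·1121/780 = 1/2 ✓
b·c²: (-101273387987/741084749970)·1 + 261667206416/1111627124955·12321/7744 + 1141834980/24702824999·1256641/608400 = 1/3 ✓
b·Ac: 261667206416/1111627124955·15/11 + 1141834980/24702824999·(-1469/440) = 1/6 ✓
b·c³: (-101273387987/741084749970)·(-1) + 261667206416/1111627124955·1367631/681472 + 1141834980/24702824999·1408694561/474552000 = 18980605914741649/25434028618970400 ≠ 1/4 ⇒ order 3.
b·(c∘Ac): 261667206416/1111627124955·1665/968 + 1141834980/24702824999·(-126673/26400) = 180918692091/988112999960 ≠ 1/8
b·Ac²: 261667206416/1111627124955·(-15/11) + 1141834980/24702824999·77731/38720 = -2976366554969/13043091599472 ≠ 1/12
b·A²c: 1141834980/24702824999·(-7/11) = -726622260/24702824999 ≠ 1/24

3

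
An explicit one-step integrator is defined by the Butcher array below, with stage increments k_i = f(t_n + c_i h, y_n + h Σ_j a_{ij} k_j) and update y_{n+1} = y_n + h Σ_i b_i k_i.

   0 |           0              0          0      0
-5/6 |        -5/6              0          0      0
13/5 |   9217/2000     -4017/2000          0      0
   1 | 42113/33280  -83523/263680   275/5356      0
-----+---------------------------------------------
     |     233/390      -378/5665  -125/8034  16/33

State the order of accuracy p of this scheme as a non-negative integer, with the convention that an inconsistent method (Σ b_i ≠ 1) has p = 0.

b = (233/390, -378/5665, -125/8034, 16/33)
c = (0, -5/6, 13/5, 1)
Ac = (0, 0, 1339/800, 407/1024)
Σ b_i: 233/390·1 + (-378/5665)·1 + (-125/8034)·1 + 16/33·1 = 1 ✓
b·c: (-378/5665)·(-5/6) + (-125/8034)·13/5 + 16/33·1 = 1/2 ✓
b·c²: (-378/5665)·25/36 + (-125/8034)·169/25 + 16/33·1 = 1/3 ✓
b·Ac: (-125/8034)·1339/800 + 16/33·407/1024 = 1/6 ✓
b·c³: (-378/5665)·(-125/216) + (-125/8034)·2197/125 + 16/33·1 = 1/4 ✓
b·(c∘Ac): (-125/8034)·17407/4000 + 16/33·407/1024 = 1/8 ✓
b·Ac²: (-125/8034)·(-1339/960) + 16/33·781/6144 = 1/12 ✓
b·A²c: 16/33·11/128 = 1/24 ✓; 4 stages ⇒ order 4.

4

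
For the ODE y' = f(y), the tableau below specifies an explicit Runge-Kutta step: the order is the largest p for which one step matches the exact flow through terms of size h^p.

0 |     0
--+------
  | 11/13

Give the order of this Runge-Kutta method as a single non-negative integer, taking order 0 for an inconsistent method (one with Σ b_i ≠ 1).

0

b = (11/13)
c = (0)
Σ b_i: 11/13·1 = 11/13 ≠ 1 ⇒ order 0.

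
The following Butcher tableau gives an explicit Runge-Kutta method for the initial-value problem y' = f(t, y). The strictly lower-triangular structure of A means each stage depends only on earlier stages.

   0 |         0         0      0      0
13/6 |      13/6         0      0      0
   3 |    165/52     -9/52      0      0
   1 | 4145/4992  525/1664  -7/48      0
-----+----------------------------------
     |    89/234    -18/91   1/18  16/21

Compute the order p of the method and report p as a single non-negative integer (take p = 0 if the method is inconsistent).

b = (89/234, -18/91, 1/18, 16/21)
c = (0, 13/6, 3, 1)
Ac = (0, 0, -3/8, 63/256)
Σ b_i: 89/234·1 + (-18/91)·1 + 1/18·1 + 16/21·1 = 1 ✓
b·c: (-18/91)·13/6 + 1/18·3 + 16/21·1 = 1/2 ✓
b·c²: (-18/91)·169/36 + 1/18·9 + 16/21·1 = 1/3 ✓
b·Ac: 1/18·(-3/8) + 16/21·63/256 = 1/6 ✓
b·c³: (-18/91)·2197/216 + 1/18·27 + 16/21·1 = 1/4 ✓
b·(c∘Ac): 1/18·(-9/8) + 16/21·63/256 = 1/8 ✓
b·Ac²: 1/18·(-13/16) + 16/21·259/1536 = 1/12 ✓
b·A²c: 16/21·7/128 = 1/24 ✓; 4 stages ⇒ order 4.

4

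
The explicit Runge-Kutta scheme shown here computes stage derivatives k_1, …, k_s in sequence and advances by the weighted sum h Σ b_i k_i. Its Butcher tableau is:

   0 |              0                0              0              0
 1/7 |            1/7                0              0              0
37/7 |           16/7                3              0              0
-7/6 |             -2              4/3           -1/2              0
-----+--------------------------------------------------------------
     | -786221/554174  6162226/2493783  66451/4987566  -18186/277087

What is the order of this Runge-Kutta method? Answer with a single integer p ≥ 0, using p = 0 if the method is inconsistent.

3

b = (-786221/554174, 6162226/2493783, 66451/4987566, -18186/277087)
c = (0, 1/7, 37/7, -7/6)
Ac = (0, 0, 3/7, -103/42)
Σ b_i: (-786221/554174)·1 + 6162226/2493783·1 + 66451/4987566·1 + (-18186/277087)·1 = 1 ✓
b·c: 6162226/2493783·1/7 + 66451/4987566·37/7 + (-18186/277087)·(-7/6) = 1/2 ✓
b·c²: 6162226/2493783·1/49 + 66451/4987566·1369/49 + (-18186/277087)·49/36 = 1/3 ✓
b·Ac: 66451/4987566·3/7 + (-18186/277087)·(-103/42) = 1/6 ✓
b·c³: 6162226/2493783·1/343 + 66451/4987566·50653/343 + (-18186/277087)·(-343/216) = 1016161147/488781468 ≠ 1/4 ⇒ order 3.
b·(c∘Ac): 66451/4987566·111/49 + (-18186/277087)·103/36 = -305685/1939609 ≠ 1/8
b·Ac²: 66451/4987566·3/49 + (-18186/277087)·(-4099/294) = 10658695/11637654 ≠ 1/12
b·A²c: (-18186/277087)·(-3/14) = 3897/277087 ≠ 1/24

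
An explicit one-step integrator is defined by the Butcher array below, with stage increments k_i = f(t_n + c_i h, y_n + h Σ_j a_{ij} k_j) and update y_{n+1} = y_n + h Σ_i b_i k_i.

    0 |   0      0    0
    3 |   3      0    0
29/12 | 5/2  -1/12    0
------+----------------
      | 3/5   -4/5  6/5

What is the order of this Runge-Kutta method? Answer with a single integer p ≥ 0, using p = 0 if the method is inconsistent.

b = (3/5, -4/5, 6/5)
c = (0, 3, 29/12)
Ac = (0, 0, -1/4)
Σ b_i: 3/5·1 + (-4/5)·1 + 6/5·1 = 1 ✓
b·c: (-4/5)·3 + 6/5·29/12 = 1/2 ✓
b·c²: (-4/5)·9 + 6/5·841/144 = -23/120 ≠ 1/3 ⇒ order 2.
b·Ac: 6/5·(-1/4) = -3/10 ≠ 1/6

2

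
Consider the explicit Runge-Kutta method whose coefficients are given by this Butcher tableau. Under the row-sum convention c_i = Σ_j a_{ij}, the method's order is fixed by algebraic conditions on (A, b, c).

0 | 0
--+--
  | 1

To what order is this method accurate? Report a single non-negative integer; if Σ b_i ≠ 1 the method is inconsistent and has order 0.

1

b = (1)
c = (0)
Σ b_i: 1·1 = 1 ✓; 1 stage ⇒ order 1.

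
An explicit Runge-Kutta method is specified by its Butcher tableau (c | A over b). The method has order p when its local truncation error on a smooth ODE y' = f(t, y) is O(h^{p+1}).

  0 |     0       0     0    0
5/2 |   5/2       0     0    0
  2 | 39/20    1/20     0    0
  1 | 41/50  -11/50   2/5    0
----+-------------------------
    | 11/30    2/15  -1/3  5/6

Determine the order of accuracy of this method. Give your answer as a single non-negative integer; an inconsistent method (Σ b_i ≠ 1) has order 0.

4

b = (11/30, 2/15, -1/3, 5/6)
c = (0, 5/2, 2, 1)
Ac = (0, 0, 1/8, 1/4)
Σ b_i: 11/30·1 + 2/15·1 + (-1/3)·1 + 5/6·1 = 1 ✓
b·c: 2/15·5/2 + (-1/3)·2 + 5/6·1 = 1/2 ✓
b·c²: 2/15·25/4 + (-1/3)·4 + 5/6·1 = 1/3 ✓
b·Ac: (-1/3)·1/8 + 5/6·1/4 = 1/6 ✓
b·c³: 2/15·125/8 + (-1/3)·8 + 5/6·1 = 1/4 ✓
b·(c∘Ac): (-1/3)·1/4 + 5/6·1/4 = 1/8 ✓
b·Ac²: (-1/3)·5/16 + 5/6·9/40 = 1/12 ✓
b·A²c: 5/6·1/20 = 1/24 ✓; 4 stages ⇒ order 4.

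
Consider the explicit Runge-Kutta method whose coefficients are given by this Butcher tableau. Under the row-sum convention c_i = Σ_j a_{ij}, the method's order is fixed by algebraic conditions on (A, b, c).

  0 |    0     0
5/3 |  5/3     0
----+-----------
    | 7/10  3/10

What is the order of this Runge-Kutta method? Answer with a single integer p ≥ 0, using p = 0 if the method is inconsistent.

2

b = (7/10, 3/10)
c = (0, 5/3)
Σ b_i: 7/10·1 + 3/10·1 = 1 ✓
b·c: 3/10·5/3 = 1/2 ✓; 2 stages ⇒ order 2.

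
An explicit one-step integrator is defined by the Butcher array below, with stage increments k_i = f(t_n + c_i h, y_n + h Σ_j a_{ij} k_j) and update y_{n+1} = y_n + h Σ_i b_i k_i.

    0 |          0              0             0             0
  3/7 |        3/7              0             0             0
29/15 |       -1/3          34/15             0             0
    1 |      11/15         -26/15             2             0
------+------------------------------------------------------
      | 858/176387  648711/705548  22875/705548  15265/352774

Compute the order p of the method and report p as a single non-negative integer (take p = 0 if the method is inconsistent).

3

b = (858/176387, 648711/705548, 22875/705548, 15265/352774)
c = (0, 3/7, 29/15, 1)
Ac = (0, 0, 34/35, 328/105)
Σ b_i: 858/176387·1 + 648711/705548·1 + 22875/705548·1 + 15265/352774·1 = 1 ✓
b·c: 648711/705548·3/7 + 22875/705548·29/15 + 15265/352774·1 = 1/2 ✓
b·c²: 648711/705548·9/49 + 22875/705548·841/225 + 15265/352774·1 = 1/3 ✓
b·Ac: 22875/705548·34/35 + 15265/352774·328/105 = 1/6 ✓
b·c³: 648711/705548·27/343 + 22875/705548·24389/3375 + 15265/352774·1 = 7777285/22224762 ≠ 1/4 ⇒ order 3.
b·(c∘Ac): 22875/705548·986/525 + 15265/352774·328/105 = 207497/1058322 ≠ 1/8
b·Ac²: 22875/705548·102/245 + 15265/352774·78908/11025 = 35915107/111123810 ≠ 1/12
b·A²c: 15265/352774·68/35 = 103802/1234709 ≠ 1/24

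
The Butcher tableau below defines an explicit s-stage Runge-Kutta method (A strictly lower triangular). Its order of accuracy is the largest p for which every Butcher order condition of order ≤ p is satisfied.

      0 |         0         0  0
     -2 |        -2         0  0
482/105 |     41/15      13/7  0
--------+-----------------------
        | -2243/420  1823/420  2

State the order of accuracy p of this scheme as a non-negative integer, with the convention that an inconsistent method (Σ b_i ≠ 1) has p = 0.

b = (-2243/420, 1823/420, 2)
c = (0, -2, 482/105)
Ac = (0, 0, -26/7)
Σ b_i: (-2243/420)·1 + 1823/420·1 + 2·1 = 1 ✓
b·c: 1823/420·(-2) + 2·482/105 = 1/2 ✓
b·c²: 1823/420·4 + 2·232324/11025 = 656063/11025 ≠ 1/3 ⇒ order 2.
b·Ac: 2·(-26/7) = -52/7 ≠ 1/6

2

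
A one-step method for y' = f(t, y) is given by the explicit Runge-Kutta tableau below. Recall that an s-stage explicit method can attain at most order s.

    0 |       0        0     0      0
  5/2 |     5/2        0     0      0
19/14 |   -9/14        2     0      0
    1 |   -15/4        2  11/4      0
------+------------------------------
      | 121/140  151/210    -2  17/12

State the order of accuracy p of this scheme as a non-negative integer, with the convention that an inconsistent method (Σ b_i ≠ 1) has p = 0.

2

b = (121/140, 151/210, -2, 17/12)
c = (0, 5/2, 19/14, 1)
Ac = (0, 0, 5, 489/56)
Σ b_i: 121/140·1 + 151/210·1 + (-2)·1 + 17/12·1 = 1 ✓
b·c: 151/210·5/2 + (-2)·19/14 + 17/12·1 = 1/2 ✓
b·c²: 151/210·25/4 + (-2)·361/196 + 17/12·1 = 873/392 ≠ 1/3 ⇒ order 2.
b·Ac: (-2)·5 + 17/12·489/56 = 531/224 ≠ 1/6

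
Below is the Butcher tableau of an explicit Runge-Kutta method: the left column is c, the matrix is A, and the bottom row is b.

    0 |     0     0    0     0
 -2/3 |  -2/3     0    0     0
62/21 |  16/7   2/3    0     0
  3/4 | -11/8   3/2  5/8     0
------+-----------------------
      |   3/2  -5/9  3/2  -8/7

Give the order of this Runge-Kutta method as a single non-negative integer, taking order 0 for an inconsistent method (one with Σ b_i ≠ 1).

0

b = (3/2, -5/9, 3/2, -8/7)
c = (0, -2/3, 62/21, 3/4)
Ac = (0, 0, -4/9, 71/84)
Σ b_i: 3/2·1 + (-5/9)·1 + 3/2·1 + (-8/7)·1 = 82/63 ≠ 1 ⇒ order 0.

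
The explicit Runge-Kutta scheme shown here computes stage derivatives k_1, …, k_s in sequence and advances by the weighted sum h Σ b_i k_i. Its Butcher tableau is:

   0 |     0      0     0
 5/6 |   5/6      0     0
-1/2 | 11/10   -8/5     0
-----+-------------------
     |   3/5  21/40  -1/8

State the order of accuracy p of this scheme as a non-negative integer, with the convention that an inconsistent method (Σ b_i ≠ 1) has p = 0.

3

b = (3/5, 21/40, -1/8)
c = (0, 5/6, -1/2)
Ac = (0, 0, -4/3)
Σ b_i: 3/5·1 + 21/40·1 + (-1/8)·1 = 1 ✓
b·c: 21/40·5/6 + (-1/8)·(-1/2) = 1/2 ✓
b·c²: 21/40·25/36 + (-1/8)·1/4 = 1/3 ✓
b·Ac: (-1/8)·(-4/3) = 1/6 ✓; 3 stages ⇒ order 3.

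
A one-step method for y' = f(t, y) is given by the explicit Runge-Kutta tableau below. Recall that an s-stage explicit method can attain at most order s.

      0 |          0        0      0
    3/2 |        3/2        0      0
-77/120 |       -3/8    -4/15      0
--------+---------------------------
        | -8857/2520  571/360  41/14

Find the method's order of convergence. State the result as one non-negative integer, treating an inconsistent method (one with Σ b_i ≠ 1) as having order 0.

2

b = (-8857/2520, 571/360, 41/14)
c = (0, 3/2, -77/120)
Ac = (0, 0, -2/5)
Σ b_i: (-8857/2520)·1 + 571/360·1 + 41/14·1 = 1 ✓
b·c: 571/360·3/2 + 41/14·(-77/120) = 1/2 ✓
b·c²: 571/360·9/4 + 41/14·5929/14400 = 137507/28800 ≠ 1/3 ⇒ order 2.
b·Ac: 41/14·(-2/5) = -41/35 ≠ 1/6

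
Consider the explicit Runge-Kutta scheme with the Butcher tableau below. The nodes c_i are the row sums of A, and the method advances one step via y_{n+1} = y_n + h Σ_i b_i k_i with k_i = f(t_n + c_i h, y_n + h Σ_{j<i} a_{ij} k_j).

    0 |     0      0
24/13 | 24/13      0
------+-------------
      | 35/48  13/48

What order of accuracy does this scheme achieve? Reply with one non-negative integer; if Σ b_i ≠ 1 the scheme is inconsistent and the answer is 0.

2

b = (35/48, 13/48)
c = (0, 24/13)
Σ b_i: 35/48·1 + 13/48·1 = 1 ✓
b·c: 13/48·24/13 = 1/2 ✓; 2 stages ⇒ order 2.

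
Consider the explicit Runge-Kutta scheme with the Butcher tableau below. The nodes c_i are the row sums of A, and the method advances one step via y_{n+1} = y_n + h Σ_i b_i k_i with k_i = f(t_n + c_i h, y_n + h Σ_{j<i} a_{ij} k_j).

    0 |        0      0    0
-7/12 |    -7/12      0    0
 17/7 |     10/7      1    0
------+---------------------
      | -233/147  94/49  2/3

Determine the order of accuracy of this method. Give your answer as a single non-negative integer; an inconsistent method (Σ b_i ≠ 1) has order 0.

2

b = (-233/147, 94/49, 2/3)
c = (0, -7/12, 17/7)
Ac = (0, 0, -7/12)
Σ b_i: (-233/147)·1 + 94/49·1 + 2/3·1 = 1 ✓
b·c: 94/49·(-7/12) + 2/3·17/7 = 1/2 ✓
b·c²: 94/49·49/144 + 2/3·289/49 = 16175/3528 ≠ 1/3 ⇒ order 2.
b·Ac: 2/3·(-7/12) = -7/18 ≠ 1/6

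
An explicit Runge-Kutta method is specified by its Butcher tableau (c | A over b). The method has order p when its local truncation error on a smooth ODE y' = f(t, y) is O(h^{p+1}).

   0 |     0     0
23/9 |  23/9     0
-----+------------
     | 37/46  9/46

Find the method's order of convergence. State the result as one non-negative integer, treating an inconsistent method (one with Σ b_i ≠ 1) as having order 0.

2

b = (37/46, 9/46)
c = (0, 23/9)
Σ b_i: 37/46·1 + 9/46·1 = 1 ✓
b·c: 9/46·23/9 = 1/2 ✓; 2 stages ⇒ order 2.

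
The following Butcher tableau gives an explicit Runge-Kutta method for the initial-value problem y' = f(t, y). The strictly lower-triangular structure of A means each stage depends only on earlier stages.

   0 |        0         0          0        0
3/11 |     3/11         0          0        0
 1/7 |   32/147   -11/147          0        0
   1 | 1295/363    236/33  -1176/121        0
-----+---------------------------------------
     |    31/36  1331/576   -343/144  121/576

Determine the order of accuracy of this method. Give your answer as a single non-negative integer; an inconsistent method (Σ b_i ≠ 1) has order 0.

b = (31/36, 1331/576, -343/144, 121/576)
c = (0, 3/11, 1/7, 1)
Ac = (0, 0, -1/49, 68/121)
Σ b_i: 31/36·1 + 1331/576·1 + (-343/144)·1 + 121/576·1 = 1 ✓
b·c: 1331/576·3/11 + (-343/144)·1/7 + 121/576·1 = 1/2 ✓
b·c²: 1331/576·9/121 + (-343/144)·1/49 + 121/576·1 = 1/3 ✓
b·Ac: (-343/144)·(-1/49) + 121/576·68/121 = 1/6 ✓
b·c³: 1331/576·27/1331 + (-343/144)·1/343 + 121/576·1 = 1/4 ✓
b·(c∘Ac): (-343/144)·(-1/343) + 121/576·68/121 = 1/8 ✓
b·Ac²: (-343/144)·(-3/539) + 121/576·444/1331 = 1/12 ✓
b·A²c: 121/576·24/121 = 1/24 ✓; 4 stages ⇒ order 4.

4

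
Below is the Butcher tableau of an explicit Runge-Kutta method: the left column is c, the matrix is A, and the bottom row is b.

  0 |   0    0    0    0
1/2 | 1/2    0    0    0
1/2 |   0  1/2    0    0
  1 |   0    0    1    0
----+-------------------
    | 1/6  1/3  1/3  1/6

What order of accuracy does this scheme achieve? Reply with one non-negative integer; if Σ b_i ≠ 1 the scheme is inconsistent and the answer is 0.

b = (1/6, 1/3, 1/3, 1/6)
c = (0, 1/2, 1/2, 1)
Ac = (0, 0, 1/4, 1/2)
Σ b_i: 1/6·1 + 1/3·1 + 1/3·1 + 1/6·1 = 1 ✓
b·c: 1/3·1/2 + 1/3·1/2 + 1/6·1 = 1/2 ✓
b·c²: 1/3·1/4 + 1/3·1/4 + 1/6·1 = 1/3 ✓
b·Ac: 1/3·1/4 + 1/6·1/2 = 1/6 ✓
b·c³: 1/3·1/8 + 1/3·1/8 + 1/6·1 = 1/4 ✓
b·(c∘Ac): 1/3·1/8 + 1/6·1/2 = 1/8 ✓
b·Ac²: 1/3·1/8 + 1/6·1/4 = 1/12 ✓
b·A²c: 1/6·1/4 = 1/24 ✓; 4 stages ⇒ order 4.

4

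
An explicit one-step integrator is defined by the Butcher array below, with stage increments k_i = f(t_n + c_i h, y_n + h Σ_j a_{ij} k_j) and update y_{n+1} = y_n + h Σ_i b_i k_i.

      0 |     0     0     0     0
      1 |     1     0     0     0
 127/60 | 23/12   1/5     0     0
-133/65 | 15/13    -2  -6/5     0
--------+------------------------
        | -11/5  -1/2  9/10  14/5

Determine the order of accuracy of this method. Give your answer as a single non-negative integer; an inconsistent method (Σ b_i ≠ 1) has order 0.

1

b = (-11/5, -1/2, 9/10, 14/5)
c = (0, 1, 127/60, -133/65)
Ac = (0, 0, 1/5, -227/50)
Σ b_i: (-11/5)·1 + (-1/2)·1 + 9/10·1 + 14/5·1 = 1 ✓
b·c: (-1/2)·1 + 9/10·127/60 + 14/5·(-133/65) = -11243/2600 ≠ 1/2 ⇒ order 1.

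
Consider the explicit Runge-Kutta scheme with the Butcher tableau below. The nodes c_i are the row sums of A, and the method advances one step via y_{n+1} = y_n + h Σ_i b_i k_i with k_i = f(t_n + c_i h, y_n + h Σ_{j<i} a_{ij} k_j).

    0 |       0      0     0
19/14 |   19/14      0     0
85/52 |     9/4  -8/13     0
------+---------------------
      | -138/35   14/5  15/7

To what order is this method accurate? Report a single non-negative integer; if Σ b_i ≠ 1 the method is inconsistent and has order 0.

1

b = (-138/35, 14/5, 15/7)
c = (0, 19/14, 85/52)
Ac = (0, 0, -76/91)
Σ b_i: (-138/35)·1 + 14/5·1 + 15/7·1 = 1 ✓
b·c: 14/5·19/14 + 15/7·85/52 = 13291/1820 ≠ 1/2 ⇒ order 1.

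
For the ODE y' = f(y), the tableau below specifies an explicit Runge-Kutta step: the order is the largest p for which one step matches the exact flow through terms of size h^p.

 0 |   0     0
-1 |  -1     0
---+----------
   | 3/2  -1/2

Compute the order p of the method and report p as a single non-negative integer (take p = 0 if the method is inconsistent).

b = (3/2, -1/2)
c = (0, -1)
Σ b_i: 3/2·1 + (-1/2)·1 = 1 ✓
b·c: (-1/2)·(-1) = 1/2 ✓; 2 stages ⇒ order 2.

2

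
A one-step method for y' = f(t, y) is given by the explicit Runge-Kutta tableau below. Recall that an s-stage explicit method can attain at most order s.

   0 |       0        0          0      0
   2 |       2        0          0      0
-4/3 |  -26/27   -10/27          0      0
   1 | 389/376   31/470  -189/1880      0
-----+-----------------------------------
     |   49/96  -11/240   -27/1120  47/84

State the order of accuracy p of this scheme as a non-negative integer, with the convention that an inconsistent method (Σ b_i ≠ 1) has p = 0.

4

b = (49/96, -11/240, -27/1120, 47/84)
c = (0, 2, -4/3, 1)
Ac = (0, 0, -20/27, 25/94)
Σ b_i: 49/96·1 + (-11/240)·1 + (-27/1120)·1 + 47/84·1 = 1 ✓
b·c: (-11/240)·2 + (-27/1120)·(-4/3) + 47/84·1 = 1/2 ✓
b·c²: (-11/240)·4 + (-27/1120)·16/9 + 47/84·1 = 1/3 ✓
b·Ac: (-27/1120)·(-20/27) + 47/84·25/94 = 1/6 ✓
b·c³: (-11/240)·8 + (-27/1120)·(-64/27) + 47/84·1 = 1/4 ✓
b·(c∘Ac): (-27/1120)·80/81 + 47/84·25/94 = 1/8 ✓
b·Ac²: (-27/1120)·(-40/27) + 47/84·4/47 = 1/12 ✓
b·A²c: 47/84·7/94 = 1/24 ✓; 4 stages ⇒ order 4.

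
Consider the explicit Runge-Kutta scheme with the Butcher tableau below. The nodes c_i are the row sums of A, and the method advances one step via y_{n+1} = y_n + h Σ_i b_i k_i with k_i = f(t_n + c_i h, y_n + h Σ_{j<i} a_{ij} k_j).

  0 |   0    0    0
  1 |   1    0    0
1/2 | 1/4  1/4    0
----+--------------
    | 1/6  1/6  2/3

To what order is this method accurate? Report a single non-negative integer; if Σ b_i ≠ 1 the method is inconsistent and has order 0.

3

b = (1/6, 1/6, 2/3)
c = (0, 1, 1/2)
Ac = (0, 0, 1/4)
Σ b_i: 1/6·1 + 1/6·1 + 2/3·1 = 1 ✓
b·c: 1/6·1 + 2/3·1/2 = 1/2 ✓
b·c²: 1/6·1 + 2/3·1/4 = 1/3 ✓
b·Ac: 2/3·1/4 = 1/6 ✓; 3 stages ⇒ order 3.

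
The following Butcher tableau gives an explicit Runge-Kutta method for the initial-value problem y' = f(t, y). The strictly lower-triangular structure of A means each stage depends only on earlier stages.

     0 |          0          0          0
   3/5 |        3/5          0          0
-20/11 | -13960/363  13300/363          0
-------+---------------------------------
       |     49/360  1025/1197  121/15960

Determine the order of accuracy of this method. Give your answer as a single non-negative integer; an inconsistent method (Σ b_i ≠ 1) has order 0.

b = (49/360, 1025/1197, 121/15960)
c = (0, 3/5, -20/11)
Ac = (0, 0, 2660/121)
Σ b_i: 49/360·1 + 1025/1197·1 + 121/15960·1 = 1 ✓
b·c: 1025/1197·3/5 + 121/15960·(-20/11) = 1/2 ✓
b·c²: 1025/1197·9/25 + 121/15960·400/121 = 1/3 ✓
b·Ac: 121/15960·2660/121 = 1/6 ✓; 3 stages ⇒ order 3.

3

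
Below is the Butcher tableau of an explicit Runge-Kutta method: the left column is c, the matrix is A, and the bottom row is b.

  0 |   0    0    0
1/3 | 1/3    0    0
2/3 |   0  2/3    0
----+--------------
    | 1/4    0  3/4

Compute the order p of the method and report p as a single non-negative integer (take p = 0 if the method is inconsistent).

b = (1/4, 0, 3/4)
c = (0, 1/3, 2/3)
Ac = (0, 0, 2/9)
Σ b_i: 1/4·1 + 3/4·1 = 1 ✓
b·c: 3/4·2/3 = 1/2 ✓
b·c²: 3/4·4/9 = 1/3 ✓
b·Ac: 3/4·2/9 = 1/6 ✓; 3 stages ⇒ order 3.

3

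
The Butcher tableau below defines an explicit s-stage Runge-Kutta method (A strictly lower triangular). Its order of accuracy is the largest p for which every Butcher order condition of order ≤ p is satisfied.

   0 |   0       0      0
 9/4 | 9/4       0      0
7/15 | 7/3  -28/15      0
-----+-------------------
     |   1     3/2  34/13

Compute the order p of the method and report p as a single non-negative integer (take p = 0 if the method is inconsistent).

0

b = (1, 3/2, 34/13)
c = (0, 9/4, 7/15)
Ac = (0, 0, -21/5)
Σ b_i: 1·1 + 3/2·1 + 34/13·1 = 133/26 ≠ 1 ⇒ order 0.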